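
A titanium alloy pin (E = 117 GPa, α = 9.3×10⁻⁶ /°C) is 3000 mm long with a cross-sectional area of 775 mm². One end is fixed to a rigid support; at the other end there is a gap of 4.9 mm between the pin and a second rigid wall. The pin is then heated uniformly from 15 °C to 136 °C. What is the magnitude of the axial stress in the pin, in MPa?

σ ≈ 0 MPa

Free thermal elongation = αΔT L = 9.3×10⁻⁶ × 121 × 3000 = 3.376 mm.
Since δ_free = 3.38 mm is less than the 4.9 mm gap, the pin never touches the wall. No axial force develops.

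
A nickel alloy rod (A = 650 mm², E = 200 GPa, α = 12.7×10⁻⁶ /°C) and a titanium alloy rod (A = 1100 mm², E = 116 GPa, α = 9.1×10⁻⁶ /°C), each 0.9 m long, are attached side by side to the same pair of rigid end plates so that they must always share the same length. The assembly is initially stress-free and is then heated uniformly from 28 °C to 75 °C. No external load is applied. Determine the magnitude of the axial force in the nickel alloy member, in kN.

Equilibrium of a rigid end plate with no external load gives equal and opposite internal forces ±P in the two members. Since α_{nickel alloy} > α_{titanium alloy}, heating drives the nickel alloy into compression and the titanium alloy into tension.
Compatibility of the two members (thermal + elastic change equal): (α₁ − α₂)ΔT = P·[1/(A₁E₁) + 1/(A₂E₂)].
|α₁ − α₂|·ΔT = 3.6×10⁻⁶ × 47 = 0.0001692.
1/(A₁E₁) + 1/(A₂E₂) = 1/(650×200×10³) + 1/(1100×116×10³) = 1.553×10⁻⁸ N⁻¹.
P = 0.0001692 / 1.553×10⁻⁸ = 10900 N = 10.9 kN.

P ≈ 10.9 kN (compressive in the nickel alloy)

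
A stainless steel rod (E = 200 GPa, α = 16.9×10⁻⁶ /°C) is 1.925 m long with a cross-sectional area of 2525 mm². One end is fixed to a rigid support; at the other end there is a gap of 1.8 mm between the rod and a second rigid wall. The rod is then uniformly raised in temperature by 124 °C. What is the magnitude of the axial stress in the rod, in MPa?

σ ≈ 232 MPa (compressive)

If the wall were absent the rod would grow by αΔT L = 16.9×10⁻⁶ × 124 × 1925 = 4.034 mm.
After closing the 1.8 mm clearance, 4.034 − 1.8 = 2.234 mm of expansion remains to be suppressed by the wall.
That suppressed elongation corresponds to σ = E·Δ/L = 200×10³ × 2.234/1925 = 232.1 MPa.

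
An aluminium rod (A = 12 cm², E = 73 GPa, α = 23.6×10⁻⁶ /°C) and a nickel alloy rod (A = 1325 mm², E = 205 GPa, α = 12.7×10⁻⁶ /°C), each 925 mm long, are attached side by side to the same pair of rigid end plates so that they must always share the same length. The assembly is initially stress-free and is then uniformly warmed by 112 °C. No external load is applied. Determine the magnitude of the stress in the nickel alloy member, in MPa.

Both members must finish at the same length. With the larger α, the aluminium tends to over-expand; the plates restrain it, putting the aluminium in compression and the nickel alloy in tension. With no external load the two internal forces are equal and opposite, magnitude P.
Compatibility of the two members (thermal + elastic change equal): (α₁ − α₂)ΔT = P·[1/(A₁E₁) + 1/(A₂E₂)].
|α₁ − α₂|·ΔT = 10.9×10⁻⁶ × 112 = 0.001221.
1/(A₁E₁) + 1/(A₂E₂) = 1/(1200×73×10³) + 1/(1325×205×10³) = 1.51×10⁻⁸ N⁻¹.
So P = 0.001221 / 1.51×10⁻⁸ = 80.86 kN.
σ_{nickel alloy} = P/A₂ = 80860/1325 = 61.03 MPa, tensile.

σ ≈ 61 MPa (tensile)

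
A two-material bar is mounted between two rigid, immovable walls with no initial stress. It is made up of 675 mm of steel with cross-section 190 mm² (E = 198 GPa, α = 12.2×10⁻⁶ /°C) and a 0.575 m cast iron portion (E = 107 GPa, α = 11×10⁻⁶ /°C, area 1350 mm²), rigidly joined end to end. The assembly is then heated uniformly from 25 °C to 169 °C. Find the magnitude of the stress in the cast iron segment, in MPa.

σ ≈ 70.8 MPa (compressive)

If the supports were absent, the total length change would be Σ αᵢΔT Lᵢ = 12.2×10⁻⁶×144×675 + 11×10⁻⁶×144×575 = 2.097 mm.
Since the ends are fixed, an axial force P builds up, equal in every segment, with P · Σ Lᵢ/(AᵢEᵢ) = δ_free.
Σ Lᵢ/(AᵢEᵢ) = 675/(190×198×10³) + 575/(1350×107×10³) = 2.192×10⁻⁵ mm/N.
So P = 2.097 / 2.192×10⁻⁵ = 95.64 kN, compressive.
σ_{cast iron} = P / A = 95640 / 1350 = 70.84 MPa.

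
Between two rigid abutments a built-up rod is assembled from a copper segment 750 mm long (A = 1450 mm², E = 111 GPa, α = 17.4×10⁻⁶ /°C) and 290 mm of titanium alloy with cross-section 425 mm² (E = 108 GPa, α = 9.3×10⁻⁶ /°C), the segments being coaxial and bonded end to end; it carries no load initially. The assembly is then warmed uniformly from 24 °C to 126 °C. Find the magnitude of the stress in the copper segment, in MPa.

σ ≈ 101 MPa (compressive)

Free thermal expansion of the whole bar: Σ αᵢΔT Lᵢ = 17.4×10⁻⁶×102×750 + 9.3×10⁻⁶×102×290 = 1.606 mm.
Since the ends are fixed, an axial force P builds up, equal in every segment, with P · Σ Lᵢ/(AᵢEᵢ) = δ_free.
The series flexibility is Σ Lᵢ/(AᵢEᵢ) = 750/(1450×111×10³) + 290/(425×108×10³) = 1.098×10⁻⁵ mm/N.
Hence P = δ_free / Σ(L/AE) = 1.606/1.098×10⁻⁵ = 146.3 kN (compressive).
σ_{copper} = P / A = 146300 / 1450 = 100.9 MPa.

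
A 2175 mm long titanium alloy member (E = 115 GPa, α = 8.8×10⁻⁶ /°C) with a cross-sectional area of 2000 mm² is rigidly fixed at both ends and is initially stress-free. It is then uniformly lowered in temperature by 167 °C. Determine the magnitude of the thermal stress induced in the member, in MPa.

Because both ends are immovable the net strain is zero, and the suppressed thermal strain is αΔT = 8.8×10⁻⁶ × 167 = 1469.6×10⁻⁶.
σ = EαΔT = 115×10³ × 8.8×10⁻⁶ × 167 = 169 MPa (tensile; the member is trying to contract).

σ ≈ 169 MPa (tensile)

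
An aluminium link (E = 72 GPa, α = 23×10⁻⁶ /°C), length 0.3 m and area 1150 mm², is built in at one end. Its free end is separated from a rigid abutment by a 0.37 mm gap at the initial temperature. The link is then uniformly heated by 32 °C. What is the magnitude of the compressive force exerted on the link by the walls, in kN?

P ≈ 0 kN

Free thermal elongation = αΔT L = 23×10⁻⁶ × 32 × 300 = 0.2208 mm.
Since δ_free = 0.221 mm is less than the 0.37 mm gap, the link never touches the wall. No axial force develops.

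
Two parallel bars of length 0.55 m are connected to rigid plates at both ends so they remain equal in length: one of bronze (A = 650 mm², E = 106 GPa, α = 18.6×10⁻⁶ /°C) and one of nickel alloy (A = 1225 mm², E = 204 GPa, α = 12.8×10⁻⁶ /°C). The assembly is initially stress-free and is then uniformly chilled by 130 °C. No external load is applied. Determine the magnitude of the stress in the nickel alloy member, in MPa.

σ ≈ 33.2 MPa (compressive)

Equilibrium of a rigid end plate with no external load gives equal and opposite internal forces ±P in the two members. Since α_{bronze} > α_{nickel alloy}, cooling drives the bronze into tension and the nickel alloy into compression.
Equating the net (thermal + elastic) strains gives |α₁ − α₂|·ΔT = P·[1/(A₁E₁) + 1/(A₂E₂)].
|α₁ − α₂|·ΔT = 5.8×10⁻⁶ × 130 = 0.000754.
1/(A₁E₁) + 1/(A₂E₂) = 1/(650×106×10³) + 1/(1225×204×10³) = 1.852×10⁻⁸ N⁻¹.
So P = 0.000754 / 1.852×10⁻⁸ = 40.72 kN.
σ_{nickel alloy} = P/A₂ = 40720/1225 = 33.24 MPa, compressive.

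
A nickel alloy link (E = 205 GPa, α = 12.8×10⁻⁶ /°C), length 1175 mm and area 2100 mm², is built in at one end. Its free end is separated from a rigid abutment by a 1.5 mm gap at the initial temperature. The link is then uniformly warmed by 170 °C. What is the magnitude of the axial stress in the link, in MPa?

σ ≈ 184 MPa (compressive)

Free thermal elongation = αΔT L = 12.8×10⁻⁶ × 170 × 1175 = 2.557 mm.
This exceeds the 1.5 mm gap, so the wall pushes back. The portion of expansion that must be recovered elastically is δ_free − gap = 2.557 − 1.5 = 1.057 mm.
So σ = E(δ_free − g)/L = 205×10³ × 1.057/1175 = 184.4 MPa.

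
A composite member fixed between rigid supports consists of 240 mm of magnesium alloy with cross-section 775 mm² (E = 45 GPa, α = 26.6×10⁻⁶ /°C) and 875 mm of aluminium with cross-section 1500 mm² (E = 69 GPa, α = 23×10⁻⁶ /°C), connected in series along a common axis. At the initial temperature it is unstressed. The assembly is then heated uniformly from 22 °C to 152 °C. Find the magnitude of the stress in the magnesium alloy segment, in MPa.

σ ≈ 290 MPa (compressive)

With the walls removed the bar would change length by δ_free = Σ αᵢΔT Lᵢ = 26.6×10⁻⁶×130×240 + 23×10⁻⁶×130×875 = 3.446 mm.
The rigid supports impose zero overall length change; the single axial force P common to all segments must satisfy P Σ Lᵢ/(AᵢEᵢ) = δ_free.
The series flexibility is Σ Lᵢ/(AᵢEᵢ) = 240/(775×45×10³) + 875/(1500×69×10³) = 1.534×10⁻⁵ mm/N.
P = 3.446 / 1.534×10⁻⁵ = 224700 N = 224.7 kN, compressive.
σ_{magnesium alloy} = P / A = 224700 / 775 = 290 MPa.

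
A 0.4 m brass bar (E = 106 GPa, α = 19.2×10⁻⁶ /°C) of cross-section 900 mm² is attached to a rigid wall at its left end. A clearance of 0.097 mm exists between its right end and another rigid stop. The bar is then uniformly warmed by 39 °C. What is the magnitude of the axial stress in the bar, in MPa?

Free thermal elongation = αΔT L = 19.2×10⁻⁶ × 39 × 400 = 0.2995 mm.
After closing the 0.097 mm clearance, 0.2995 − 0.097 = 0.2025 mm of expansion remains to be suppressed by the wall.
That suppressed elongation corresponds to σ = E·Δ/L = 106×10³ × 0.2025/400 = 53.67 MPa.

σ ≈ 53.7 MPa (compressive)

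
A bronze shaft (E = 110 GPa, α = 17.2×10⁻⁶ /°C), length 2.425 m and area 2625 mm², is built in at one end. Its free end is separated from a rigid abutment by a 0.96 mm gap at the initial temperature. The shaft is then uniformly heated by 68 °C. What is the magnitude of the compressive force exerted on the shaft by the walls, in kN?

P ≈ 223 kN

Free thermal elongation = αΔT L = 17.2×10⁻⁶ × 68 × 2425 = 2.836 mm.
After closing the 0.96 mm clearance, 2.836 − 0.96 = 1.876 mm of expansion remains to be suppressed by the wall.
Compatibility: PL/(AE) = 1.876 mm, so σ = P/A = E × (1.876/2425) = 85.11 MPa.
P = σA = 85.11 × 2625 = 223.4 kN.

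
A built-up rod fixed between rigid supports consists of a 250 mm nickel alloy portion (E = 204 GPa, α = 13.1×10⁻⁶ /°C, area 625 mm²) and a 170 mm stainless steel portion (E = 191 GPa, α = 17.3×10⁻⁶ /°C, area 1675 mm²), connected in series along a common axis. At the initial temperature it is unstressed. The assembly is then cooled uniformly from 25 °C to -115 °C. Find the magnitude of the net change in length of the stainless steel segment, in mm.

If the supports were absent, the total length change would be Σ αᵢΔT Lᵢ = 13.1×10⁻⁶×140×250 + 17.3×10⁻⁶×140×170 = 0.8702 mm.
Since the ends are fixed, an axial force P builds up, equal in every segment, with P · Σ Lᵢ/(AᵢEᵢ) = δ_free.
Σ Lᵢ/(AᵢEᵢ) = 250/(625×204×10³) + 170/(1675×191×10³) = 2.492×10⁻⁶ mm/N.
P = 0.8702 / 2.492×10⁻⁶ = 349200 N = 349.2 kN, tensile.
For the stainless steel segment, free thermal change = 17.3×10⁻⁶×140×170 = 0.4117 mm and elastic change from P = 349200×170/(1675×191×10³) = 0.1856 mm; these oppose, so the net change is 0.226 mm (segment shortens).

|ΔL| ≈ 0.226 mm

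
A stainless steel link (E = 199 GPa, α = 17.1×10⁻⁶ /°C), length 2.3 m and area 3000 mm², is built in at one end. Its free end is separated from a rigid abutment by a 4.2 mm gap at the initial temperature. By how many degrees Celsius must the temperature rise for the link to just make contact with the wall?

ΔT ≈ 107 °C

Contact occurs when the free expansion equals the gap: αΔT L = 4.2 mm.
ΔT = 4.2 / (17.1×10⁻⁶ × 2300) = 106.8 °C.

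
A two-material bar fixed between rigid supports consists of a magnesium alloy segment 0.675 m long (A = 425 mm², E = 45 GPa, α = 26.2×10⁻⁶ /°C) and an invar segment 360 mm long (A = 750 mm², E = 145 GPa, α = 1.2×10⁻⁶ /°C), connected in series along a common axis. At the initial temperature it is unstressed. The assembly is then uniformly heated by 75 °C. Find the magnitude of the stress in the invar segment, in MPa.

σ ≈ 46.9 MPa (compressive)

Free thermal expansion of the whole bar: Σ αᵢΔT Lᵢ = 26.2×10⁻⁶×75×675 + 1.2×10⁻⁶×75×360 = 1.359 mm.
Since the ends are fixed, an axial force P builds up, equal in every segment, with P · Σ Lᵢ/(AᵢEᵢ) = δ_free.
The series flexibility is Σ Lᵢ/(AᵢEᵢ) = 675/(425×45×10³) + 360/(750×145×10³) = 3.86×10⁻⁵ mm/N.
P = 1.359 / 3.86×10⁻⁵ = 35200 N = 35.2 kN, compressive.
σ_{invar} = P / A = 35200 / 750 = 46.93 MPa.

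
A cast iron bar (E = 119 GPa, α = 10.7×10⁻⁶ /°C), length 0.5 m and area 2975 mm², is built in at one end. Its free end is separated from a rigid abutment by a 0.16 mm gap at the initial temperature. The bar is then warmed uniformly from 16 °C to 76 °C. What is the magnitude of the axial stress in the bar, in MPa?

Unrestrained expansion: δ_free = αΔT L = 10.7×10⁻⁶ × 60 × 500 = 0.321 mm.
After closing the 0.16 mm clearance, 0.321 − 0.16 = 0.161 mm of expansion remains to be suppressed by the wall.
Compatibility: PL/(AE) = 0.161 mm, so σ = P/A = E × (0.161/500) = 38.32 MPa.

σ ≈ 38.3 MPa (compressive)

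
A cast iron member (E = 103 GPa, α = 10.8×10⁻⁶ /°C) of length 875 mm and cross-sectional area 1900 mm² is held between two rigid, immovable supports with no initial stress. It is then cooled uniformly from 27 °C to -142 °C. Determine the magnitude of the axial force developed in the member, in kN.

Full restraint means ε = 0, so the stress is σ = EαΔT = 103×10³ × 10.8×10⁻⁶ × 169 = 188 MPa.
P = AEαΔT = 1900 × 103×10³ × 10.8×10⁻⁶ × 169 = 357.2 kN (tensile).

P ≈ 357 kN (tensile)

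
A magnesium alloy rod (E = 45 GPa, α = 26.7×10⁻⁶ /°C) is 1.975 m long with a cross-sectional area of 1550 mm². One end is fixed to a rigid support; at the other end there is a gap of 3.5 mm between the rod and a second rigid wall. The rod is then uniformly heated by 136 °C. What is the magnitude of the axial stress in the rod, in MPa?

σ ≈ 83.7 MPa (compressive)

If the wall were absent the rod would grow by αΔT L = 26.7×10⁻⁶ × 136 × 1975 = 7.172 mm.
The gap closes (δ_free > 3.5 mm) and the wall then resists a further 7.172 − 3.5 = 3.672 mm of expansion.
That suppressed elongation corresponds to σ = E·Δ/L = 45×10³ × 3.672/1975 = 83.66 MPa.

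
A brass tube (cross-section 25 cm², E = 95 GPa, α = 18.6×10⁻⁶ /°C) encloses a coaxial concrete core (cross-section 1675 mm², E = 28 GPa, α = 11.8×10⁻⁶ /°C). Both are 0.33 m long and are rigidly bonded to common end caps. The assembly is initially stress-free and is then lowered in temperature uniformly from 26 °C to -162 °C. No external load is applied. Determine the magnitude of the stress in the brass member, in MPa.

σ ≈ 20 MPa (tensile)

Both members must finish at the same length. With the larger α, the brass tends to over-contract; the plates restrain it, putting the brass in tension and the concrete in compression. With no external load the two internal forces are equal and opposite, magnitude P.
Compatibility of the two members (thermal + elastic change equal): (α₁ − α₂)ΔT = P·[1/(A₁E₁) + 1/(A₂E₂)].
|α₁ − α₂|·ΔT = 6.8×10⁻⁶ × 188 = 0.001278.
1/(A₁E₁) + 1/(A₂E₂) = 1/(2500×95×10³) + 1/(1675×28×10³) = 2.553×10⁻⁸ N⁻¹.
P = 0.001278 / 2.553×10⁻⁸ = 50070 N = 50.07 kN.
σ_{brass} = P/A₁ = 50070/2500 = 20.03 MPa, tensile.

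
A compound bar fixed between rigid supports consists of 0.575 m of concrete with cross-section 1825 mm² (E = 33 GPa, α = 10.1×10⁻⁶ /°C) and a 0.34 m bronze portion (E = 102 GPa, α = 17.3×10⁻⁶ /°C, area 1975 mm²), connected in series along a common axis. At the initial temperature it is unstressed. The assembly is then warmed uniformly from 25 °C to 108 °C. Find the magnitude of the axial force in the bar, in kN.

With the walls removed the bar would change length by δ_free = Σ αᵢΔT Lᵢ = 10.1×10⁻⁶×83×575 + 17.3×10⁻⁶×83×340 = 0.9702 mm.
The walls prevent any net length change, so an axial force P (same in every segment) develops. Compatibility: P · Σ Lᵢ/(AᵢEᵢ) = δ_free.
The series flexibility is Σ Lᵢ/(AᵢEᵢ) = 575/(1825×33×10³) + 340/(1975×102×10³) = 1.124×10⁻⁵ mm/N.
Hence P = δ_free / Σ(L/AE) = 0.9702/1.124×10⁻⁵ = 86.36 kN (compressive).

P ≈ 86.4 kN (compressive)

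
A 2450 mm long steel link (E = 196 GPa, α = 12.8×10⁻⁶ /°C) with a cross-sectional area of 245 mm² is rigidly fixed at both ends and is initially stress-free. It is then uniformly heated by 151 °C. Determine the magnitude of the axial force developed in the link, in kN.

P ≈ 92.8 kN (compressive)

The ends cannot move, so σ = EαΔT = 196×10³ × 12.8×10⁻⁶ × 151 = 378.8 MPa.
Then P = σA = 378.8 × 245 mm² = 92.81 kN, compressive.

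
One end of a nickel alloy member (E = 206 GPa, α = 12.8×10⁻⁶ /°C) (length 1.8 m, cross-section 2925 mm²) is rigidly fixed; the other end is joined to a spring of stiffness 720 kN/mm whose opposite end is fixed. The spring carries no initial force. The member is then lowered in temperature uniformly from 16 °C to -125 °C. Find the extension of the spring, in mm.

δ ≈ 1.03 mm

Free thermal contraction: δ_free = αΔT L = 12.8×10⁻⁶ × 141 × 1800 = 3.249 mm.
With a force P in the spring, the elastic change of the member is PL/(AE) and that of the spring is P/k; compatibility requires their sum to equal δ_free.
P [ L/(AE) + 1/k ] = δ_free → P [ 1800/(2925×206×10³) + 1/(720×10³) ] = 3.249.
P = 3.249 / 4.376×10⁻⁶ = 742300 N.
Spring extension = P/k = 742300/(720×10³) = 1.031 mm.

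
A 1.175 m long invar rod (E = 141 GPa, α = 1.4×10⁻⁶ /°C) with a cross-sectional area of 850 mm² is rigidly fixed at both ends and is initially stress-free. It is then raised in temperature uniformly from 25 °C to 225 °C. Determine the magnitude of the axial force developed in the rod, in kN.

P ≈ 33.6 kN (compressive)

With zero net strain, σ = E·αΔT = 141 GPa × 1.4×10⁻⁶ × 200 = 39.48 MPa.
Axial force P = σA = 39.48 × 850 = 33560 N = 33.56 kN, compressive.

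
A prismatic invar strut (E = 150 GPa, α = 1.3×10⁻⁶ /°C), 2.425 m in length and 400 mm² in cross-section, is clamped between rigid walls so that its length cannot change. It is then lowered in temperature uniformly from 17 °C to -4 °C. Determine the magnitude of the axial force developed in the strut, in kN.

P ≈ 1.64 kN (tensile)

With zero net strain, σ = E·αΔT = 150 GPa × 1.3×10⁻⁶ × 21 = 4.095 MPa.
Then P = σA = 4.095 × 400 mm² = 1.638 kN, tensile.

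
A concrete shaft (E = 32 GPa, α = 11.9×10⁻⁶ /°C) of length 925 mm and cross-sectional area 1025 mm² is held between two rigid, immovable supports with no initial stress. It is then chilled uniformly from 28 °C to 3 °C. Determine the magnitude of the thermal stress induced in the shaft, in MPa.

With length fixed, the mechanical strain must cancel the thermal strain αΔT = 11.9×10⁻⁶ × 25 = 297.5×10⁻⁶.
The stress required to suppress this strain is σ = Eε = 32×10³ × 297.5×10⁻⁶ = 9.52 MPa, tensile since the shaft is trying to contract.

σ ≈ 9.52 MPa (tensile)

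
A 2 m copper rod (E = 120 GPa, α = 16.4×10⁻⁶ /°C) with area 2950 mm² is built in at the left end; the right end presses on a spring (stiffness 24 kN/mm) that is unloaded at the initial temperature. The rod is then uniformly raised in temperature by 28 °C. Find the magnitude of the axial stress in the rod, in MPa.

σ ≈ 6.58 MPa (compressive)

If the spring were absent the rod would lengthen by αΔT L = 16.4×10⁻⁶ × 28 × 2000 = 0.9184 mm.
With a force P in the spring, the elastic change of the rod is PL/(AE) and that of the spring is P/k; compatibility requires their sum to equal δ_free.
So P = δ_free / [L/(AE) + 1/k] = 0.9184 / [ 2000/(2950×120×10³) + 1/(24×10³) ].
P = 0.9184 / 4.732×10⁻⁵ = 19410 N.
σ = P/A = 19410/2950 = 6.58 MPa.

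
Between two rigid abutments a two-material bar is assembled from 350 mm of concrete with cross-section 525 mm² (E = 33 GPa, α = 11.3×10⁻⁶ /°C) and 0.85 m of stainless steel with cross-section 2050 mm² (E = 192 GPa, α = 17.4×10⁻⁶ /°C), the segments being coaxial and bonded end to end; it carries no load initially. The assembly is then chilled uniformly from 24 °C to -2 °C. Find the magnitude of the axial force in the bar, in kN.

P ≈ 21.8 kN (tensile)

If the supports were absent, the total length change would be Σ αᵢΔT Lᵢ = 11.3×10⁻⁶×26×350 + 17.4×10⁻⁶×26×850 = 0.4874 mm.
The walls prevent any net length change, so an axial force P (same in every segment) develops. Compatibility: P · Σ Lᵢ/(AᵢEᵢ) = δ_free.
Σ Lᵢ/(AᵢEᵢ) = 350/(525×33×10³) + 850/(2050×192×10³) = 2.236×10⁻⁵ mm/N.
P = 0.4874 / 2.236×10⁻⁵ = 21790 N = 21.79 kN, tensile.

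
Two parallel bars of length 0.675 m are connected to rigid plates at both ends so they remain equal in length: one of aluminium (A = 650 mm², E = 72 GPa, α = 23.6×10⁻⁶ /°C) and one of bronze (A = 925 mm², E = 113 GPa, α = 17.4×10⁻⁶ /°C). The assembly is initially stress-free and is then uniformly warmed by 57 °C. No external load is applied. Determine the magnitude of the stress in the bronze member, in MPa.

Equilibrium of a rigid end plate with no external load gives equal and opposite internal forces ±P in the two members. Since α_{aluminium} > α_{bronze}, heating drives the aluminium into compression and the bronze into tension.
Equating the net (thermal + elastic) strains gives |α₁ − α₂|·ΔT = P·[1/(A₁E₁) + 1/(A₂E₂)].
|α₁ − α₂|·ΔT = 6.2×10⁻⁶ × 57 = 0.0003534.
1/(A₁E₁) + 1/(A₂E₂) = 1/(650×72×10³) + 1/(925×113×10³) = 3.093×10⁻⁸ N⁻¹.
So P = 0.0003534 / 3.093×10⁻⁸ = 11.42 kN.
σ_{bronze} = P/A₂ = 11420/925 = 12.35 MPa, tensile.

σ ≈ 12.4 MPa (tensile)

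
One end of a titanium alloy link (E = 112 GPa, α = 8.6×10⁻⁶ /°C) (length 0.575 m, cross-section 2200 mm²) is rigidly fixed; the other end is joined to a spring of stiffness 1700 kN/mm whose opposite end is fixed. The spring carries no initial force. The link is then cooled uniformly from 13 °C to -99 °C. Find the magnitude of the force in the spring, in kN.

P ≈ 190 kN

Free thermal contraction: δ_free = αΔT L = 8.6×10⁻⁶ × 112 × 575 = 0.5538 mm.
Let P be the tensile force in the spring. The link extends elastically by PL/(AE) and the spring stretches by P/k; together these equal δ_free.
So P = δ_free / [L/(AE) + 1/k] = 0.5538 / [ 575/(2200×112×10³) + 1/(1700×10³) ].
P = 0.5538 / 2.922×10⁻⁶ = 189600 N.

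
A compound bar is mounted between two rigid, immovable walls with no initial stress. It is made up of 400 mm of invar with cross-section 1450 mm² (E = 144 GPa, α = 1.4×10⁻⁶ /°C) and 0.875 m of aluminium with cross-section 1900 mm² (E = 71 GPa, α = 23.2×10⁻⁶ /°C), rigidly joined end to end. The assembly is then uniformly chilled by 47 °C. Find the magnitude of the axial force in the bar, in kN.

Free thermal contraction of the whole bar: Σ αᵢΔT Lᵢ = 1.4×10⁻⁶×47×400 + 23.2×10⁻⁶×47×875 = 0.9804 mm.
Since the ends are fixed, an axial force P builds up, equal in every segment, with P · Σ Lᵢ/(AᵢEᵢ) = δ_free.
Σ Lᵢ/(AᵢEᵢ) = 400/(1450×144×10³) + 875/(1900×71×10³) = 8.402×10⁻⁶ mm/N.
So P = 0.9804 / 8.402×10⁻⁶ = 116.7 kN, tensile.

P ≈ 117 kN (tensile)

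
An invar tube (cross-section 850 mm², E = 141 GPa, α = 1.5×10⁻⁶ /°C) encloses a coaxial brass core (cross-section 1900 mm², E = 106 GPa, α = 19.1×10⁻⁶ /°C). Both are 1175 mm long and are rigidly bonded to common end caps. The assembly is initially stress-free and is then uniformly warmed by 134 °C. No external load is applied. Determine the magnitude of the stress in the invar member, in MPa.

The brass has the larger α, so on heating it would change length more than the invar if both were free. The rigid plates force a common final length, so the brass is put into compression and the invar into tension, with equal and opposite forces P (no external load).
Setting the final lengths equal and cancelling L: (α₁ − α₂)ΔT = P/(A₁E₁) + P/(A₂E₂).
|α₁ − α₂|·ΔT = 17.6×10⁻⁶ × 134 = 0.002358.
1/(A₁E₁) + 1/(A₂E₂) = 1/(850×141×10³) + 1/(1900×106×10³) = 1.331×10⁻⁸ N⁻¹.
P = 0.002358 / 1.331×10⁻⁸ = 177200 N = 177.2 kN.
σ_{invar} = P/A₁ = 177200/850 = 208.5 MPa, tensile.

σ ≈ 208 MPa (tensile)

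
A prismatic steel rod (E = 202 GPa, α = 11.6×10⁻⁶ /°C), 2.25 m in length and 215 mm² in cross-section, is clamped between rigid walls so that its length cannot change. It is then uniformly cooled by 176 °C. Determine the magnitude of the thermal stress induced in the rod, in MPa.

The supports are rigid, so the total axial strain is zero. The restrained thermal strain is ε = αΔT = 11.6×10⁻⁶ × 176 = 2041.6×10⁻⁶.
σ = EαΔT = 202×10³ × 11.6×10⁻⁶ × 176 = 412.4 MPa (tensile; the rod is trying to contract).

σ ≈ 412 MPa (tensile)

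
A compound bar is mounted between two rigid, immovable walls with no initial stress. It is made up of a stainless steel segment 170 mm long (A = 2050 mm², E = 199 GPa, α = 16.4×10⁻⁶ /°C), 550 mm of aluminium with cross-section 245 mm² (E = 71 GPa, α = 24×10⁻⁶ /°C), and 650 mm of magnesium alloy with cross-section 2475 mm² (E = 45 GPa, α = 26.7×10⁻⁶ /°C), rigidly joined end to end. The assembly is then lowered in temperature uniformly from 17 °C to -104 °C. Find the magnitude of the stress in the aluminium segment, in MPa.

With the walls removed the bar would change length by δ_free = Σ αᵢΔT Lᵢ = 16.4×10⁻⁶×121×170 + 24×10⁻⁶×121×550 + 26.7×10⁻⁶×121×650 = 4.035 mm.
The rigid supports impose zero overall length change; the single axial force P common to all segments must satisfy P Σ Lᵢ/(AᵢEᵢ) = δ_free.
Σ Lᵢ/(AᵢEᵢ) = 170/(2050×199×10³) + 550/(245×71×10³) + 650/(2475×45×10³) = 3.787×10⁻⁵ mm/N.
So P = 4.035 / 3.787×10⁻⁵ = 106.5 kN, tensile.
σ_{aluminium} = P / A = 106500 / 245 = 434.8 MPa.

σ ≈ 435 MPa (tensile)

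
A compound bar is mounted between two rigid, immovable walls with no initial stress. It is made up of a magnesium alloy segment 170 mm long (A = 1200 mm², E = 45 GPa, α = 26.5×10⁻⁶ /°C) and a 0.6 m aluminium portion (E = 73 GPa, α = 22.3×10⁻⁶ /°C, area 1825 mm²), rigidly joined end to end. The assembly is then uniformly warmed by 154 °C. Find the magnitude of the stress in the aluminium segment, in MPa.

With the walls removed the bar would change length by δ_free = Σ αᵢΔT Lᵢ = 26.5×10⁻⁶×154×170 + 22.3×10⁻⁶×154×600 = 2.754 mm.
The walls prevent any net length change, so an axial force P (same in every segment) develops. Compatibility: P · Σ Lᵢ/(AᵢEᵢ) = δ_free.
Σ Lᵢ/(AᵢEᵢ) = 170/(1200×45×10³) + 600/(1825×73×10³) = 7.652×10⁻⁶ mm/N.
So P = 2.754 / 7.652×10⁻⁶ = 360 kN, compressive.
σ_{aluminium} = P / A = 360000 / 1825 = 197.2 MPa.

σ ≈ 197 MPa (compressive)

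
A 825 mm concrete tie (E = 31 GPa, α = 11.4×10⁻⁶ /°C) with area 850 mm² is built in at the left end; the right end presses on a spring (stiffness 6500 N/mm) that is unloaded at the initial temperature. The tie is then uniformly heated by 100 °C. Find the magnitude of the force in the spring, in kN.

Free thermal expansion: δ_free = αΔT L = 11.4×10⁻⁶ × 100 × 825 = 0.9405 mm.
Let P be the compressive force at the spring. The tie shortens elastically by PL/(AE) and the spring compresses by P/k; together these equal δ_free.
So P = δ_free / [L/(AE) + 1/k] = 0.9405 / [ 825/(850×31×10³) + 1/(6500) ].
P = 0.9405 / 0.0001852 = 5080 N.

P ≈ 5.08 kN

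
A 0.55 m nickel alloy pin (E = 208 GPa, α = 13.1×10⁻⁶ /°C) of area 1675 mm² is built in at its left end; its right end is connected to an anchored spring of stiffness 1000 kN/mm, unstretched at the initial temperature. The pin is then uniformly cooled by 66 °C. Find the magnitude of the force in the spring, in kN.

The unrestrained thermal change is αΔT L = 13.1×10⁻⁶ × 66 × 550 = 0.4755 mm.
With a force P in the spring, the elastic change of the pin is PL/(AE) and that of the spring is P/k; compatibility requires their sum to equal δ_free.
P [ L/(AE) + 1/k ] = δ_free → P [ 550/(1675×208×10³) + 1/(1000×10³) ] = 0.4755.
P = 0.4755 / 2.579×10⁻⁶ = 184400 N.

P ≈ 184 kN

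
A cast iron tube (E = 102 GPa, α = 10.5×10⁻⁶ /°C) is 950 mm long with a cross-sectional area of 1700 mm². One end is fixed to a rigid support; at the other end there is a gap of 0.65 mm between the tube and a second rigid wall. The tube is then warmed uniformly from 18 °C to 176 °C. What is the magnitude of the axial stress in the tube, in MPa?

Unrestrained expansion: δ_free = αΔT L = 10.5×10⁻⁶ × 158 × 950 = 1.576 mm.
The gap closes (δ_free > 0.65 mm) and the wall then resists a further 1.576 − 0.65 = 0.926 mm of expansion.
That suppressed elongation corresponds to σ = E·Δ/L = 102×10³ × 0.926/950 = 99.43 MPa.

σ ≈ 99.4 MPa (compressive)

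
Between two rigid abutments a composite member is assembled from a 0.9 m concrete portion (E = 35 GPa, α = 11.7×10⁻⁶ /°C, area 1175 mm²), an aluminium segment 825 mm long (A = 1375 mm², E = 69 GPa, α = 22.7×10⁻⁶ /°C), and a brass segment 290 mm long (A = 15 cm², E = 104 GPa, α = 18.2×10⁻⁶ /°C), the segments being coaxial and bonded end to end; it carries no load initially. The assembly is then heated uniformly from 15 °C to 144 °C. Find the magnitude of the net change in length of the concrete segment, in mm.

|ΔL| ≈ 1.65 mm

With the walls removed the bar would change length by δ_free = Σ αᵢΔT Lᵢ = 11.7×10⁻⁶×129×900 + 22.7×10⁻⁶×129×825 + 18.2×10⁻⁶×129×290 = 4.455 mm.
The rigid supports impose zero overall length change; the single axial force P common to all segments must satisfy P Σ Lᵢ/(AᵢEᵢ) = δ_free.
Σ Lᵢ/(AᵢEᵢ) = 900/(1175×35×10³) + 825/(1375×69×10³) + 290/(1500×104×10³) = 3.244×10⁻⁵ mm/N.
So P = 4.455 / 3.244×10⁻⁵ = 137.3 kN, compressive.
For the concrete segment, free thermal change = 11.7×10⁻⁶×129×900 = 1.358 mm and elastic change from P = 137300×900/(1175×35×10³) = 3.006 mm; these oppose, so the net change is 1.65 mm (segment shortens).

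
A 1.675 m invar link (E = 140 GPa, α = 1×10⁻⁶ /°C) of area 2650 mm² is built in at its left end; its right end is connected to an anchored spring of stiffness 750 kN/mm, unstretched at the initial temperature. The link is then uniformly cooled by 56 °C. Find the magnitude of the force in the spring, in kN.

The unrestrained thermal change is αΔT L = 1×10⁻⁶ × 56 × 1675 = 0.0938 mm.
Let P be the tensile force in the spring. The link extends elastically by PL/(AE) and the spring stretches by P/k; together these equal δ_free.
So P = δ_free / [L/(AE) + 1/k] = 0.0938 / [ 1675/(2650×140×10³) + 1/(750×10³) ].
P = 0.0938 / 5.848×10⁻⁶ = 16040 N.

P ≈ 16 kN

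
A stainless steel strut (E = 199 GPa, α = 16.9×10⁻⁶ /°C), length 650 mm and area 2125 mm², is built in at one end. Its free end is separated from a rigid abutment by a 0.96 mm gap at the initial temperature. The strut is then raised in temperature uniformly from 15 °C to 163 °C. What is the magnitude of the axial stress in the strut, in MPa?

σ ≈ 204 MPa (compressive)

If the wall were absent the strut would grow by αΔT L = 16.9×10⁻⁶ × 148 × 650 = 1.626 mm.
This exceeds the 0.96 mm gap, so the wall pushes back. The portion of expansion that must be recovered elastically is δ_free − gap = 1.626 − 0.96 = 0.6658 mm.
So σ = E(δ_free − g)/L = 199×10³ × 0.6658/650 = 203.8 MPa.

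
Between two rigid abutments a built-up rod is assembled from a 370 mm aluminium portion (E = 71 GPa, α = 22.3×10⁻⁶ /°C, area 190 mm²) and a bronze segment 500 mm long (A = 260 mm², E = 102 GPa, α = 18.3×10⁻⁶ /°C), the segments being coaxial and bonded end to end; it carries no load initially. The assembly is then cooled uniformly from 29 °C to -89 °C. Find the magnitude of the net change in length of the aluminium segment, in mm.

If the supports were absent, the total length change would be Σ αᵢΔT Lᵢ = 22.3×10⁻⁶×118×370 + 18.3×10⁻⁶×118×500 = 2.053 mm.
Since the ends are fixed, an axial force P builds up, equal in every segment, with P · Σ Lᵢ/(AᵢEᵢ) = δ_free.
Σ Lᵢ/(AᵢEᵢ) = 370/(190×71×10³) + 500/(260×102×10³) = 4.628×10⁻⁵ mm/N.
Hence P = δ_free / Σ(L/AE) = 2.053/4.628×10⁻⁵ = 44.37 kN (tensile).
For the aluminium segment, free thermal change = 22.3×10⁻⁶×118×370 = 0.9736 mm and elastic change from P = 44370×370/(190×71×10³) = 1.217 mm; these oppose, so the net change is 0.243 mm (segment lengthens).

|ΔL| ≈ 0.243 mm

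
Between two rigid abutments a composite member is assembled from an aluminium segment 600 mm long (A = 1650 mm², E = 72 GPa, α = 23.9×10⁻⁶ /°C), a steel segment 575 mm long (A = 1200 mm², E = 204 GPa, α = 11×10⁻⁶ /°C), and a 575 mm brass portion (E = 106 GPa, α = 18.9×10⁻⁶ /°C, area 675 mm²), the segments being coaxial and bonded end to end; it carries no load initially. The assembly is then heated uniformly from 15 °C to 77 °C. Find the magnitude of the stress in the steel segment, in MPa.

Free thermal expansion of the whole bar: Σ αᵢΔT Lᵢ = 23.9×10⁻⁶×62×600 + 11×10⁻⁶×62×575 + 18.9×10⁻⁶×62×575 = 1.955 mm.
The walls prevent any net length change, so an axial force P (same in every segment) develops. Compatibility: P · Σ Lᵢ/(AᵢEᵢ) = δ_free.
The series flexibility is Σ Lᵢ/(AᵢEᵢ) = 600/(1650×72×10³) + 575/(1200×204×10³) + 575/(675×106×10³) = 1.544×10⁻⁵ mm/N.
So P = 1.955 / 1.544×10⁻⁵ = 126.7 kN, compressive.
σ_{steel} = P / A = 126700 / 1200 = 105.5 MPa.

σ ≈ 106 MPa (compressive)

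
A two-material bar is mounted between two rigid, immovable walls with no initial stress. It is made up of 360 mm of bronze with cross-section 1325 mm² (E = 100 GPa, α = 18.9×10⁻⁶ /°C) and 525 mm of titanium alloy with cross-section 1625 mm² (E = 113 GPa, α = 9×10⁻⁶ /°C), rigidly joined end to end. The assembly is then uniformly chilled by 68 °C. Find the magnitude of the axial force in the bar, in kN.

Free thermal contraction of the whole bar: Σ αᵢΔT Lᵢ = 18.9×10⁻⁶×68×360 + 9×10⁻⁶×68×525 = 0.784 mm.
The rigid supports impose zero overall length change; the single axial force P common to all segments must satisfy P Σ Lᵢ/(AᵢEᵢ) = δ_free.
Σ Lᵢ/(AᵢEᵢ) = 360/(1325×100×10³) + 525/(1625×113×10³) = 5.576×10⁻⁶ mm/N.
Hence P = δ_free / Σ(L/AE) = 0.784/5.576×10⁻⁶ = 140.6 kN (tensile).

P ≈ 141 kN (tensile)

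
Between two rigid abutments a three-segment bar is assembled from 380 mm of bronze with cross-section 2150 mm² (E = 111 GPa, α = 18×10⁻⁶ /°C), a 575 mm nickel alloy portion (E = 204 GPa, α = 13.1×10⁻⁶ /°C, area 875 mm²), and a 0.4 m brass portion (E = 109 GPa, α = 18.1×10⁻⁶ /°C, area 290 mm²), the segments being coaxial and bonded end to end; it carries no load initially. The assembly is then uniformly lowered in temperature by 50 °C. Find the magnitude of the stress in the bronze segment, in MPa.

With the walls removed the bar would change length by δ_free = Σ αᵢΔT Lᵢ = 18×10⁻⁶×50×380 + 13.1×10⁻⁶×50×575 + 18.1×10⁻⁶×50×400 = 1.081 mm.
Since the ends are fixed, an axial force P builds up, equal in every segment, with P · Σ Lᵢ/(AᵢEᵢ) = δ_free.
Σ Lᵢ/(AᵢEᵢ) = 380/(2150×111×10³) + 575/(875×204×10³) + 400/(290×109×10³) = 1.747×10⁻⁵ mm/N.
So P = 1.081 / 1.747×10⁻⁵ = 61.86 kN, tensile.
σ_{bronze} = P / A = 61860 / 2150 = 28.77 MPa.

σ ≈ 28.8 MPa (tensile)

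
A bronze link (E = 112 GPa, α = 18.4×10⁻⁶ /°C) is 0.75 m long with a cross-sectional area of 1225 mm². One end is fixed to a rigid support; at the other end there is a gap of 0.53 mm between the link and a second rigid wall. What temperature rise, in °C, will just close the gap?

Contact occurs when the free expansion equals the gap: αΔT L = 0.53 mm.
So ΔT = g/(αL) = 0.53/(18.4×10⁻⁶ × 750) = 38.41 °C.

ΔT ≈ 38.4 °C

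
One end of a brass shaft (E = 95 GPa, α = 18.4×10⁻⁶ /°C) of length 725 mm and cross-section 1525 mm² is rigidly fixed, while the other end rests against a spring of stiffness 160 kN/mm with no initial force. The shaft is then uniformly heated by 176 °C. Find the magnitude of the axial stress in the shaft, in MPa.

The unrestrained thermal change is αΔT L = 18.4×10⁻⁶ × 176 × 725 = 2.348 mm.
Let P be the compressive force at the spring. The shaft shortens elastically by PL/(AE) and the spring compresses by P/k; together these equal δ_free.
P [ L/(AE) + 1/k ] = δ_free → P [ 725/(1525×95×10³) + 1/(160×10³) ] = 2.348.
P = 2.348 / 1.125×10⁻⁵ = 208600 N.
σ = P/A = 208600/1525 = 136.8 MPa.

σ ≈ 137 MPa (compressive)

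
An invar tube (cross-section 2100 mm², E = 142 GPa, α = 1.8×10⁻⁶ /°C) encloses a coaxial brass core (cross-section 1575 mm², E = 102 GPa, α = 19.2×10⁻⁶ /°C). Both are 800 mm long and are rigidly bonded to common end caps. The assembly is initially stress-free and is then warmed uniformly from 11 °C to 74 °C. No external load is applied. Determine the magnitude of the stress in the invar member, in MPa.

σ ≈ 54.5 MPa (tensile)

Both members must finish at the same length. With the larger α, the brass tends to over-expand; the plates restrain it, putting the brass in compression and the invar in tension. With no external load the two internal forces are equal and opposite, magnitude P.
Compatibility of the two members (thermal + elastic change equal): (α₁ − α₂)ΔT = P·[1/(A₁E₁) + 1/(A₂E₂)].
|α₁ − α₂|·ΔT = 17.4×10⁻⁶ × 63 = 0.001096.
1/(A₁E₁) + 1/(A₂E₂) = 1/(2100×142×10³) + 1/(1575×102×10³) = 9.578×10⁻⁹ N⁻¹.
P = 0.001096 / 9.578×10⁻⁹ = 114400 N = 114.4 kN.
σ_{invar} = P/A₁ = 114400/2100 = 54.5 MPa, tensile.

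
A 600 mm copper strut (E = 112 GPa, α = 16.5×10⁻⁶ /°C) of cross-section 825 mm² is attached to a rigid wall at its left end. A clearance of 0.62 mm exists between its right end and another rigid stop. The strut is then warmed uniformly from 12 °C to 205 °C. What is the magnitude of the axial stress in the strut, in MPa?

σ ≈ 241 MPa (compressive)

If the wall were absent the strut would grow by αΔT L = 16.5×10⁻⁶ × 193 × 600 = 1.911 mm.
After closing the 0.62 mm clearance, 1.911 − 0.62 = 1.291 mm of expansion remains to be suppressed by the wall.
So σ = E(δ_free − g)/L = 112×10³ × 1.291/600 = 240.9 MPa.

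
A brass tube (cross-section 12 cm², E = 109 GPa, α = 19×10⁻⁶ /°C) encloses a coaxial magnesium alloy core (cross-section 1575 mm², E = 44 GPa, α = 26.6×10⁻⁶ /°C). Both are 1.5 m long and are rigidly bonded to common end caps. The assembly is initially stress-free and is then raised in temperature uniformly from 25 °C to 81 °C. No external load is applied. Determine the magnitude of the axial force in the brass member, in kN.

P ≈ 19.3 kN (tensile in the brass)

Both members must finish at the same length. With the larger α, the magnesium alloy tends to over-expand; the plates restrain it, putting the magnesium alloy in compression and the brass in tension. With no external load the two internal forces are equal and opposite, magnitude P.
Setting the final lengths equal and cancelling L: (α₁ − α₂)ΔT = P/(A₁E₁) + P/(A₂E₂).
|α₁ − α₂|·ΔT = 7.6×10⁻⁶ × 56 = 0.0004256.
1/(A₁E₁) + 1/(A₂E₂) = 1/(1200×109×10³) + 1/(1575×44×10³) = 2.208×10⁻⁸ N⁻¹.
P = 0.0004256 / 2.208×10⁻⁸ = 19280 N = 19.28 kN.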